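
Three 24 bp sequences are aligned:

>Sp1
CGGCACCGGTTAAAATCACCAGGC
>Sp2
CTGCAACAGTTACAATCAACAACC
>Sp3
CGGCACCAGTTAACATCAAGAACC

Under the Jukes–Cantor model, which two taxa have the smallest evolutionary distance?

Sp2 and Sp3

Sp1–Sp2: 7/24 differ, p = 0.292, d = 0.369.
Sp1–Sp3: 6/24 differ, p = 0.250, d = 0.304.
Sp2–Sp3: 5/24 differ, p = 0.208, d = 0.244.
The smallest distance is between Sp2 and Sp3.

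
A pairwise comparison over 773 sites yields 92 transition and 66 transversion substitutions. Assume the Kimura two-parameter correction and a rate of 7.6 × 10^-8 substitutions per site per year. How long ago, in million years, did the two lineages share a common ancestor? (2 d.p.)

P = 92/773 ≈ 0.119017 and Q = 66/773 ≈ 0.085382.
Under the Kimura two-parameter model, d = −½ ln(1 − 2P − Q) − ¼ ln(1 − 2Q).
1 − 2P − Q = 0.676584, giving −½ ln(0.676584) = 0.195349.
1 − 2Q = 0.829236, giving −¼ ln(0.829236) = 0.046813.
d = 0.195349 + 0.046813 = 0.242162.
Under a molecular clock d = 2μt, so t = d/(2μ) = 0.242162 / (2 × 7.6 × 10^-8) = 1.59 million years.

1.59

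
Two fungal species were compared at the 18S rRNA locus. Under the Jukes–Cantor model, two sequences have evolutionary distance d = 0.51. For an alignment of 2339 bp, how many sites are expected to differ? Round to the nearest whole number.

866

Invert JC69: p = (3/4)(1 − e^(−4d/3)) = 0.75 × (1 − e^(-0.68)) = 0.75 × (1 − 0.506617) = 0.370037.
Expected differing sites = pL ≈ 0.370037 × 2339 = 865.516543 ≈ 866.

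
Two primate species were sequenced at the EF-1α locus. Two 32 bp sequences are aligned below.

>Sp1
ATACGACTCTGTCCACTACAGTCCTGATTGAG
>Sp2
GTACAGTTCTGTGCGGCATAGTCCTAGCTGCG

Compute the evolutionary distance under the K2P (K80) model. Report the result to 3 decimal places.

0.686

Of 32 sites, 10 differences are transitions and 3 are transversions, so P = 10/32 = 0.3125 and Q = 3/32 = 0.09375.
Under the Kimura two-parameter model, d = −½ ln(1 − 2P − Q) − ¼ ln(1 − 2Q).
1 − 2P − Q = 0.28125, giving −½ ln(0.28125) = 0.634256.
1 − 2Q = 0.8125, giving −¼ ln(0.8125) = 0.051910.
d = 0.634256 + 0.051910 = 0.686166.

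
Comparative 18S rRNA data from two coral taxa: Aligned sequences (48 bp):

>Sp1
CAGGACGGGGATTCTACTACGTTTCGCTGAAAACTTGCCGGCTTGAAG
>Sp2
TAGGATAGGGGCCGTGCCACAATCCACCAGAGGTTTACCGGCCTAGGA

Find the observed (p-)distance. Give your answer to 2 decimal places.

0.52

The sequences differ at 25 of 48 positions.
p = 25/48 = 0.520833… ≈ 0.52 (to 2 d.p.).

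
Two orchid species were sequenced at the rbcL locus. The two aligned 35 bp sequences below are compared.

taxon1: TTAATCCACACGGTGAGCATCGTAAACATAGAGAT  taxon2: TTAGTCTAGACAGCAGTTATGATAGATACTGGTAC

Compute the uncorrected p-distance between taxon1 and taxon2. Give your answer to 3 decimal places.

0.514

The sequences differ at 18 of 35 positions.
p = 18/35 = 0.514285… ≈ 0.514 (to 3 d.p.).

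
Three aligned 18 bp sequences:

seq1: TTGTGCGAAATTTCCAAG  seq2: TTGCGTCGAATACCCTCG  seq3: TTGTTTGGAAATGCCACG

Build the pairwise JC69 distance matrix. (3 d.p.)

d(seq1,seq2) = 0.673, d(seq1,seq3) = 0.441, d(seq2,seq3) = 0.548

seq1–seq2: 8/18 sites differ → p ≈ 0.444444, d = −0.75 ln(1 − 0.592592) = 0.673455 ≈ 0.673.
seq1–seq3: 6/18 sites differ → p ≈ 0.333333, d = −0.75 ln(1 − 0.444444) = 0.440839 ≈ 0.441.
seq2–seq3: 7/18 sites differ → p ≈ 0.388889, d = −0.75 ln(1 − 0.518519) = 0.548166 ≈ 0.548.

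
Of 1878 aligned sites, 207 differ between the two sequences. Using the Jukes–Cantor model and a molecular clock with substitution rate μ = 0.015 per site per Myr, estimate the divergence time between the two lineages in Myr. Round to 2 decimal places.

3.97

p = 207/1878 ≈ 0.110224.
d = −(3/4) ln(1 − 4p/3) = −0.75 ln(1 − 0.146965) = −0.75 ln(0.853035)
  = −0.75 × (-0.158955) = 0.119216 substitutions/site.
Under a molecular clock d = 2μt, so t = d/(2μ) = 0.119216 / (2 × 0.015) = 3.97 Myr.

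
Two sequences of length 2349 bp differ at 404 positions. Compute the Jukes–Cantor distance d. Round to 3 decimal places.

0.195

p = 404/2349 ≈ 0.171988.
d = −(3/4) ln(1 − 4p/3) = −0.75 ln(1 − 0.229317) = −0.75 ln(0.770683)
  = −0.75 × (-0.260478) = 0.195359 substitutions/site.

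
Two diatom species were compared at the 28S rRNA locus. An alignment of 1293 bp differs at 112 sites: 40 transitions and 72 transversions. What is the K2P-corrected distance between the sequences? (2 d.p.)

P = 40/1293 ≈ 0.030936 and Q = 72/1293 ≈ 0.055684.
Under the Kimura two-parameter model, d = −½ ln(1 − 2P − Q) − ¼ ln(1 − 2Q).
1 − 2P − Q = 0.882444, giving −½ ln(0.882444) = 0.062530.
1 − 2Q = 0.888632, giving −¼ ln(0.888632) = 0.029518.
d = 0.062530 + 0.029518 = 0.092048.

0.09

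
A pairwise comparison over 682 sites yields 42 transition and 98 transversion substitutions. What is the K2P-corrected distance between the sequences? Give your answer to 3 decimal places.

0.240

P = 42/682 ≈ 0.061584 and Q = 98/682 ≈ 0.143695.
Under the Kimura two-parameter model, d = −½ ln(1 − 2P − Q) − ¼ ln(1 − 2Q).
1 − 2P − Q = 0.733137, giving −½ ln(0.733137) = 0.155211.
1 − 2Q = 0.71261, giving −¼ ln(0.71261) = 0.084705.
d = 0.155211 + 0.084705 = 0.239916.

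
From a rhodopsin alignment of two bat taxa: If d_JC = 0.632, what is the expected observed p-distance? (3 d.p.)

0.427

p = (3/4)(1 − e^(−4d/3)) = 0.75 × (1 − e^(-0.842667)) = 0.75 × (1 − 0.430561) = 0.427079.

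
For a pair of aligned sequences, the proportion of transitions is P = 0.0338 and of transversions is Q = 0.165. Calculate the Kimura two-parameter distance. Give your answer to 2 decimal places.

0.23

Under the Kimura two-parameter model, d = −½ ln(1 − 2P − Q) − ¼ ln(1 − 2Q).
1 − 2P − Q = 0.7674, giving −½ ln(0.7674) = 0.132374.
1 − 2Q = 0.67, giving −¼ ln(0.67) = 0.100119.
d = 0.132374 + 0.100119 = 0.232493.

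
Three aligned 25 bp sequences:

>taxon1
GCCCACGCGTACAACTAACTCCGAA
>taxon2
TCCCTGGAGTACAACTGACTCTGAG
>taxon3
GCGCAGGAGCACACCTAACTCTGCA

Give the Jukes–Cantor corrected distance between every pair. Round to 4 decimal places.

d(taxon1,taxon2) = 0.3505, d(taxon1,taxon3) = 0.3505, d(taxon2,taxon3) = 0.4172

taxon1–taxon2: 7/25 sites differ → p = 0.28, d = −0.75 ln(1 − 0.373333) = 0.350505 ≈ 0.3505.
taxon1–taxon3: 7/25 sites differ → p = 0.28, d = −0.75 ln(1 − 0.373333) = 0.350505 ≈ 0.3505.
taxon2–taxon3: 8/25 sites differ → p = 0.32, d = −0.75 ln(1 − 0.426667) = 0.417216 ≈ 0.4172.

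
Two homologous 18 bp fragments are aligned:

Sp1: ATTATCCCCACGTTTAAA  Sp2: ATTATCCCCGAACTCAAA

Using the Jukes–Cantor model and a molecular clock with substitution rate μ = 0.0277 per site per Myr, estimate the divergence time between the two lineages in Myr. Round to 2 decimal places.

6.26

The sequences differ at 5 of 18 sites (10, 11, 12, 13, 15), so p = 5/18 ≈ 0.277778.
d = −(3/4) ln(1 − 4p/3) = −0.75 ln(1 − 0.370371) = −0.75 ln(0.629629)
  = −0.75 × (-0.462625) = 0.346969 substitutions/site.
Under a molecular clock d = 2μt, so t = d/(2μ) = 0.346969 / (2 × 0.0277) = 6.26 Myr.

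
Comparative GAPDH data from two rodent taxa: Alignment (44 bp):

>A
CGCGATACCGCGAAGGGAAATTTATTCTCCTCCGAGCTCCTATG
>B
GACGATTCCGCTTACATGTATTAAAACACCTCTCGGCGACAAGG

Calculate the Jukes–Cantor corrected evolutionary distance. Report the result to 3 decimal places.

The sequences differ at 21 of 44 sites, so p = 21/44 ≈ 0.477273.
d = −(3/4) ln(1 − 4p/3) = −0.75 ln(1 − 0.636364) = −0.75 ln(0.363636)
  = −0.75 × (-1.011602) = 0.758702 substitutions/site.

0.759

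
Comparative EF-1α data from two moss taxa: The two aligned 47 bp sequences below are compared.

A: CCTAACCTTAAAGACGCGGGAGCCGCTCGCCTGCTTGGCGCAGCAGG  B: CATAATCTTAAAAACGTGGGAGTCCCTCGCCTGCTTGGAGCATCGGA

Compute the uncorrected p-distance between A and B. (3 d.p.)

The sequences differ at 10 of 47 positions (sites 2, 6, 13, 17, 23, 25, 39, 43, 45, 47).
p = 10/47 = 0.212765… ≈ 0.213 (to 3 d.p.).

0.213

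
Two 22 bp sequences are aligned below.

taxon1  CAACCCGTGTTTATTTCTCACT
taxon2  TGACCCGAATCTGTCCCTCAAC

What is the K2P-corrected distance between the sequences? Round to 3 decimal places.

0.903

Of 22 sites, 8 differences are transitions and 2 are transversions, so P = 8/22 ≈ 0.363636 and Q = 2/22 ≈ 0.090909.
Under the Kimura two-parameter model, d = −½ ln(1 − 2P − Q) − ¼ ln(1 − 2Q).
1 − 2P − Q = 0.181819, giving −½ ln(0.181819) = 0.852372.
1 − 2Q = 0.818182, giving −¼ ln(0.818182) = 0.050168.
d = 0.852372 + 0.050168 = 0.902540.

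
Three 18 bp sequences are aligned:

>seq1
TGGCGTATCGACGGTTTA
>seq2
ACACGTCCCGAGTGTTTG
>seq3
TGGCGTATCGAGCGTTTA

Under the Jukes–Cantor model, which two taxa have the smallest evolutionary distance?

seq1 and seq3

seq1–seq2: 8/18 differ, p = 0.444, d = 0.673.
seq1–seq3: 2/18 differ, p = 0.111, d = 0.120.
seq2–seq3: 7/18 differ, p = 0.389, d = 0.548.
The smallest distance is between seq1 and seq3.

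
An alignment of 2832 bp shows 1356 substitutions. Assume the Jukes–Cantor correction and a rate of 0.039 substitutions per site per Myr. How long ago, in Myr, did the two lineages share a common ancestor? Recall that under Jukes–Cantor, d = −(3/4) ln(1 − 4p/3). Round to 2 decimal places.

p = 1356/2832 ≈ 0.478814.
d = −(3/4) ln(1 − 4p/3) = −0.75 ln(1 − 0.638419) = −0.75 ln(0.361581)
  = −0.75 × (-1.017269) = 0.762952 substitutions/site.
Under a molecular clock d = 2μt, so t = d/(2μ) = 0.762952 / (2 × 0.039) = 9.78 Myr.

9.78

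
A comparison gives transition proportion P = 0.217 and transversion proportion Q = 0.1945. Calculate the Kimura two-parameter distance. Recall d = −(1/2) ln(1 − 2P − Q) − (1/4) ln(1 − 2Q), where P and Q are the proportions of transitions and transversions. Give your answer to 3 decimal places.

0.618

Under the Kimura two-parameter model, d = −½ ln(1 − 2P − Q) − ¼ ln(1 − 2Q).
1 − 2P − Q = 0.3715, giving −½ ln(0.3715) = 0.495103.
1 − 2Q = 0.611, giving −¼ ln(0.611) = 0.123165.
d = 0.495103 + 0.123165 = 0.618268.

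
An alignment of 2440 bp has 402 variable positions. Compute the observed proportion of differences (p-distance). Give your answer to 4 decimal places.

0.1648

p = 402/2440 = 0.164754… ≈ 0.1648 (to 4 d.p.).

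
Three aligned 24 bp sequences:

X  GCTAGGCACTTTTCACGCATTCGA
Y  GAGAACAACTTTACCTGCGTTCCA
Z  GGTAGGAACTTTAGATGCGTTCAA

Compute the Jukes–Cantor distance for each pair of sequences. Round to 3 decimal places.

d(X,Y) = 0.608, d(X,Z) = 0.369, d(Y,Z) = 0.369

X–Y: 10/24 sites differ → p ≈ 0.416667, d = −0.75 ln(1 − 0.555556) = 0.608198 ≈ 0.608.
X–Z: 7/24 sites differ → p ≈ 0.291667, d = −0.75 ln(1 − 0.388889) = 0.369358 ≈ 0.369.
Y–Z: 7/24 sites differ → p ≈ 0.291667, d = −0.75 ln(1 − 0.388889) = 0.369358 ≈ 0.369.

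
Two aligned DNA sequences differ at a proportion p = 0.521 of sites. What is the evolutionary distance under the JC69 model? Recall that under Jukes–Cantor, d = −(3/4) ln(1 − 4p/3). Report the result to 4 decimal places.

0.8898

d = −(3/4) ln(1 − 4p/3) = −0.75 ln(1 − 0.694667) = −0.75 ln(0.305333)
  = −0.75 × (-1.186352) = 0.889764 substitutions/site.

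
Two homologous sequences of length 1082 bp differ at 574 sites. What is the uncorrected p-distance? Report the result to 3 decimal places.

p = 574/1082 = 0.530499… ≈ 0.530 (to 3 d.p.).

0.530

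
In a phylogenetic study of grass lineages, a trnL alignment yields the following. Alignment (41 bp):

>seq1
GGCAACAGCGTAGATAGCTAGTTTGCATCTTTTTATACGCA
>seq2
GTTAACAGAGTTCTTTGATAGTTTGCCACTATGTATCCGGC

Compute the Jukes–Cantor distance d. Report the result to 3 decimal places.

0.502

The sequences differ at 15 of 41 sites, so p = 15/41 ≈ 0.365854.
d = −(3/4) ln(1 − 4p/3) = −0.75 ln(1 − 0.487805) = −0.75 ln(0.512195)
  = −0.75 × (-0.669050) = 0.501788 substitutions/site.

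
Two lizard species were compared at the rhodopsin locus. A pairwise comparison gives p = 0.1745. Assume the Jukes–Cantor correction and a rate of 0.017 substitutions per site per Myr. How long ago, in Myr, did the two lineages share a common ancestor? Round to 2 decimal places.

5.84

d = −(3/4) ln(1 − 4p/3) = −0.75 ln(1 − 0.232667) = −0.75 ln(0.767333)
  = −0.75 × (-0.264834) = 0.198626 substitutions/site.
Under a molecular clock d = 2μt, so t = d/(2μ) = 0.198626 / (2 × 0.017) = 5.84 Myr.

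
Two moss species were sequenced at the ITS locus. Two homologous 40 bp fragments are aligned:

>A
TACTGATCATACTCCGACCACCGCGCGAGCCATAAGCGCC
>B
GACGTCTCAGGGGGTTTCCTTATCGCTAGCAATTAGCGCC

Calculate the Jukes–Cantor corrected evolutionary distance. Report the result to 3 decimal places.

The sequences differ at 19 of 40 sites, so p = 19/40 = 0.475.
d = −(3/4) ln(1 − 4p/3) = −0.75 ln(1 − 0.633333) = −0.75 ln(0.366667)
  = −0.75 × (-1.003301) = 0.752476 substitutions/site.

0.752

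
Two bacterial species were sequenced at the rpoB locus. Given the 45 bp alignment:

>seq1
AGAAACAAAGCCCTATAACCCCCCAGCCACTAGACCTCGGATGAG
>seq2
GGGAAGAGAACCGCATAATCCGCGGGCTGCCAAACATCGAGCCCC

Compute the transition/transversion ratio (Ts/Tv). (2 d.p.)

1.75

Transitions are A↔G and C↔T; transversions are all other mismatches.
Transitions: 14. Transversions: 8.
R = 14/8 = 1.75.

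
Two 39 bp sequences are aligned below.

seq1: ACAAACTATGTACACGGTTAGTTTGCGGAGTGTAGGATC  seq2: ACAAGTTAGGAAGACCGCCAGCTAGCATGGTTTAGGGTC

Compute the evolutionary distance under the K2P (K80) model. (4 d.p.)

0.5567

Of 39 sites, 8 differences are transitions and 7 are transversions, so P = 8/39 ≈ 0.205128 and Q = 7/39 ≈ 0.179487.
Under the Kimura two-parameter model, d = −½ ln(1 − 2P − Q) − ¼ ln(1 − 2Q).
1 − 2P − Q = 0.410257, giving −½ ln(0.410257) = 0.445486.
1 − 2Q = 0.641026, giving −¼ ln(0.641026) = 0.111171.
d = 0.445486 + 0.111171 = 0.556657.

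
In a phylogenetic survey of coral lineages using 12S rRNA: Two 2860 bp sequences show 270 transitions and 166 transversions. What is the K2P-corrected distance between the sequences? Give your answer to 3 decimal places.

P = 270/2860 ≈ 0.094406 and Q = 166/2860 ≈ 0.058042.
Under the Kimura two-parameter model, d = −½ ln(1 − 2P − Q) − ¼ ln(1 − 2Q).
1 − 2P − Q = 0.753146, giving −½ ln(0.753146) = 0.141748.
1 − 2Q = 0.883916, giving −¼ ln(0.883916) = 0.030848.
d = 0.141748 + 0.030848 = 0.172596.

0.173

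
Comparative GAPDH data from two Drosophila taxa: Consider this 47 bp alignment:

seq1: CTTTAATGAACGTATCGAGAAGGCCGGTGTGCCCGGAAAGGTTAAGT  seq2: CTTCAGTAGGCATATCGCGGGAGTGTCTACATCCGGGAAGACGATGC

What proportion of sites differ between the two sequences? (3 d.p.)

0.511

The sequences differ at 24 of 47 positions.
p = 24/47 = 0.510638… ≈ 0.511 (to 3 d.p.).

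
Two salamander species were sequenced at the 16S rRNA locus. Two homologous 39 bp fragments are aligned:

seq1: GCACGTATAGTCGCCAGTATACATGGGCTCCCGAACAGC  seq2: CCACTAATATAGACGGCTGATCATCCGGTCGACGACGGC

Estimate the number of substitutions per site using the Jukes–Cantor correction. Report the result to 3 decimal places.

The sequences differ at 21 of 39 sites, so p = 21/39 ≈ 0.538462.
d = −(3/4) ln(1 − 4p/3) = −0.75 ln(1 − 0.717949) = −0.75 ln(0.282051)
  = −0.75 × (-1.265667) = 0.949250 substitutions/site.

0.949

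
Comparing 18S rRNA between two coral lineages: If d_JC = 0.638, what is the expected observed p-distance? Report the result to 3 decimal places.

0.430

p = (3/4)(1 − e^(−4d/3)) = 0.75 × (1 − e^(-0.850667)) = 0.75 × (1 − 0.427130) = 0.429653.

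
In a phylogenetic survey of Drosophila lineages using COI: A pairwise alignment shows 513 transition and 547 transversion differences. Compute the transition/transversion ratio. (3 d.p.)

R = 513/547 = 0.937842… ≈ 0.938 (to 3 d.p.).

0.938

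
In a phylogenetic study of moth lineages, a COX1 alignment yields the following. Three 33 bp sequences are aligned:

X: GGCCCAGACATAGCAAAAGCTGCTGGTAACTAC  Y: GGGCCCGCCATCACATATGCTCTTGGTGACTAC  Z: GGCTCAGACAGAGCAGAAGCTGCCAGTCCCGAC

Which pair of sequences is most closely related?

X–Y: 10/33 differ, p = 0.303, d = 0.388.
X–Z: 8/33 differ, p = 0.242, d = 0.293.
Y–Z: 16/33 differ, p = 0.485, d = 0.780.
The smallest distance is between X and Z.

X and Z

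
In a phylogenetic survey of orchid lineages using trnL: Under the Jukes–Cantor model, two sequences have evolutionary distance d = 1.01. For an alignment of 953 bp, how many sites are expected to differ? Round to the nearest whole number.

529

Invert JC69: p = (3/4)(1 − e^(−4d/3)) = 0.75 × (1 − e^(-1.346667)) = 0.75 × (1 − 0.260106) = 0.554921.
Expected differing sites = pL ≈ 0.554921 × 953 = 528.839713 ≈ 529.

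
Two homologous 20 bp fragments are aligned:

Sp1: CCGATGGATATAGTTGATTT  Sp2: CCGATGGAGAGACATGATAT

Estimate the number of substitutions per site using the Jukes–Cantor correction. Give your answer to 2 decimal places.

The sequences differ at 5 of 20 sites (9, 11, 13, 14, 19), so p = 5/20 = 0.25.
d = −(3/4) ln(1 − 4p/3) = −0.75 ln(1 − 0.333333) = −0.75 ln(0.666667)
  = −0.75 × (-0.405465) = 0.304099 substitutions/site.

0.30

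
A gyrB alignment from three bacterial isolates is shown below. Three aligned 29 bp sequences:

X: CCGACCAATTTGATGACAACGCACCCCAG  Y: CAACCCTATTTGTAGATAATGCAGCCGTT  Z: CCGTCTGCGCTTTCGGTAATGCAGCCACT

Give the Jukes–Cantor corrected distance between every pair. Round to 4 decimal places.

X–Y: 12/29 sites differ → p ≈ 0.413793, d = −0.75 ln(1 − 0.551724) = 0.601760 ≈ 0.6018.
X–Z: 16/29 sites differ → p ≈ 0.551724, d = −0.75 ln(1 − 0.735632) = 0.997810 ≈ 0.9978.
Y–Z: 13/29 sites differ → p ≈ 0.448276, d = −0.75 ln(1 − 0.597701) = 0.682920 ≈ 0.6829.

d(X,Y) = 0.6018, d(X,Z) = 0.9978, d(Y,Z) = 0.6829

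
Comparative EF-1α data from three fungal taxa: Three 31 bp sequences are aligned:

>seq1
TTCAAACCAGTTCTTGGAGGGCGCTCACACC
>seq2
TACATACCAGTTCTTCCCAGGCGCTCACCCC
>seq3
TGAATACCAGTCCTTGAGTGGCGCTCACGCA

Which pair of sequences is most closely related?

seq1 and seq2

seq1–seq2: 7/31 differ, p = 0.226, d = 0.269.
seq1–seq3: 9/31 differ, p = 0.290, d = 0.367.
seq2–seq3: 9/31 differ, p = 0.290, d = 0.367.
The smallest distance is between seq1 and seq2.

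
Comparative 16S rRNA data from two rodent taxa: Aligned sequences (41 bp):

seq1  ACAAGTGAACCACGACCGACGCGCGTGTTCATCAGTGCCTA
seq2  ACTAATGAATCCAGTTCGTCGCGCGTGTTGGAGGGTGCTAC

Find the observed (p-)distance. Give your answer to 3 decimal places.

The sequences differ at 16 of 41 positions.
p = 16/41 = 0.390243… ≈ 0.390 (to 3 d.p.).

0.390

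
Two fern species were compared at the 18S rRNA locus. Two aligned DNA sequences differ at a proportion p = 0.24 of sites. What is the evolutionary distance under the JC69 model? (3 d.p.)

0.289

d = −(3/4) ln(1 − 4p/3) = −0.75 ln(1 − 0.32) = −0.75 ln(0.68)
  = −0.75 × (-0.385662) = 0.289247 substitutions/site.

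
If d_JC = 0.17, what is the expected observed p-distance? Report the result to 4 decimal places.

p = (3/4)(1 − e^(−4d/3)) = 0.75 × (1 − e^(-0.226667)) = 0.75 × (1 − 0.797186) = 0.152111.

0.1521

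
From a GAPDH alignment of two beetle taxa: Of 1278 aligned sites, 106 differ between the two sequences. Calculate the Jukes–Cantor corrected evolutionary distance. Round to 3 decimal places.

p = 106/1278 ≈ 0.082942.
d = −(3/4) ln(1 − 4p/3) = −0.75 ln(1 − 0.110589) = −0.75 ln(0.889411)
  = −0.75 × (-0.117196) = 0.087897 substitutions/site.

0.088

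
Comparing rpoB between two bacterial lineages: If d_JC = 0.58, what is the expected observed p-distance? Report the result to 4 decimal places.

p = (3/4)(1 − e^(−4d/3)) = 0.75 × (1 − e^(-0.773333)) = 0.75 × (1 − 0.461472) = 0.403896.

0.4039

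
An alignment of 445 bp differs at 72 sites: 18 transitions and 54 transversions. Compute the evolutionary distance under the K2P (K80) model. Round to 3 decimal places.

P = 18/445 ≈ 0.040449 and Q = 54/445 ≈ 0.121348.
Under the Kimura two-parameter model, d = −½ ln(1 − 2P − Q) − ¼ ln(1 − 2Q).
1 − 2P − Q = 0.797754, giving −½ ln(0.797754) = 0.112977.
1 − 2Q = 0.757304, giving −¼ ln(0.757304) = 0.069498.
d = 0.112977 + 0.069498 = 0.182475.

0.182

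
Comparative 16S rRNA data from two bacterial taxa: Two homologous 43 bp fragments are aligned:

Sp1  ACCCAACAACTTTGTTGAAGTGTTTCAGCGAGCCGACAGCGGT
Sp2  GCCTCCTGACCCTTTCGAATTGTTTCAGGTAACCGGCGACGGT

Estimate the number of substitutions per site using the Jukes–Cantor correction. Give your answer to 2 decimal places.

The sequences differ at 17 of 43 sites, so p = 17/43 ≈ 0.395349.
d = −(3/4) ln(1 − 4p/3) = −0.75 ln(1 − 0.527132) = −0.75 ln(0.472868)
  = −0.75 × (-0.748939) = 0.561704 substitutions/site.

0.56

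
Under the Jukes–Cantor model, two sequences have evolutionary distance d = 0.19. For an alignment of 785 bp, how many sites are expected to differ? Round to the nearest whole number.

Invert JC69: p = (3/4)(1 − e^(−4d/3)) = 0.75 × (1 − e^(-0.253333)) = 0.75 × (1 − 0.776209) = 0.167843.
Expected differing sites = pL ≈ 0.167843 × 785 = 131.756755 ≈ 132.

132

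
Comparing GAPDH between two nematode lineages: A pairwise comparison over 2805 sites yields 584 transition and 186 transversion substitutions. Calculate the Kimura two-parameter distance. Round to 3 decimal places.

0.365

P = 584/2805 ≈ 0.2082 and Q = 186/2805 ≈ 0.06631.
Under the Kimura two-parameter model, d = −½ ln(1 − 2P − Q) − ¼ ln(1 − 2Q).
1 − 2P − Q = 0.51729, giving −½ ln(0.51729) = 0.329576.
1 − 2Q = 0.86738, giving −¼ ln(0.86738) = 0.035570.
d = 0.329576 + 0.035570 = 0.365146.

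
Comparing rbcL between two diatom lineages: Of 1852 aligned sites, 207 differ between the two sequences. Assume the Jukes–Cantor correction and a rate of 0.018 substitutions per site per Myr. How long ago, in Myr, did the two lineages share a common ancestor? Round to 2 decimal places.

p = 207/1852 ≈ 0.111771.
d = −(3/4) ln(1 − 4p/3) = −0.75 ln(1 − 0.149028) = −0.75 ln(0.850972)
  = −0.75 × (-0.161376) = 0.121032 substitutions/site.
Under a molecular clock d = 2μt, so t = d/(2μ) = 0.121032 / (2 × 0.018) = 3.36 Myr.

3.36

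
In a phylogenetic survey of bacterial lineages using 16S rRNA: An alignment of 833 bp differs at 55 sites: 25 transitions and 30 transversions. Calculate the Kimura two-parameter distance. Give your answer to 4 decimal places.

P = 25/833 ≈ 0.030012 and Q = 30/833 ≈ 0.036014.
Under the Kimura two-parameter model, d = −½ ln(1 − 2P − Q) − ¼ ln(1 − 2Q).
1 − 2P − Q = 0.903962, giving −½ ln(0.903962) = 0.050484.
1 − 2Q = 0.927972, giving −¼ ln(0.927972) = 0.018688.
d = 0.050484 + 0.018688 = 0.069172.

0.0692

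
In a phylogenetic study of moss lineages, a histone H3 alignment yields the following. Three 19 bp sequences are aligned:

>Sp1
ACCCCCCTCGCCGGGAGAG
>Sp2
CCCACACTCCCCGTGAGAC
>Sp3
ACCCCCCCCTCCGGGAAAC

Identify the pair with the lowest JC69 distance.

Sp1 and Sp3

Sp1–Sp2: 6/19 differ, p = 0.316, d = 0.410.
Sp1–Sp3: 4/19 differ, p = 0.211, d = 0.247.
Sp2–Sp3: 7/19 differ, p = 0.368, d = 0.507.
The smallest distance is between Sp1 and Sp3.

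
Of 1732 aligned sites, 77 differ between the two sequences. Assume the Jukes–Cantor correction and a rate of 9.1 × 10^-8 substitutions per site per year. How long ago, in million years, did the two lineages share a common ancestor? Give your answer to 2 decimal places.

0.25

p = 77/1732 ≈ 0.044457.
d = −(3/4) ln(1 − 4p/3) = −0.75 ln(1 − 0.059276) = −0.75 ln(0.940724)
  = −0.75 × (-0.061105) = 0.045829 substitutions/site.
Under a molecular clock d = 2μt, so t = d/(2μ) = 0.045829 / (2 × 9.1 × 10^-8) = 0.25 million years.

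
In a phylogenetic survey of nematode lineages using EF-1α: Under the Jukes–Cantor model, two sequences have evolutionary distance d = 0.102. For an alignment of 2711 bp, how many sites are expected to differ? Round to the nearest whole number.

Invert JC69: p = (3/4)(1 − e^(−4d/3)) = 0.75 × (1 − e^(-0.136)) = 0.75 × (1 − 0.872843) = 0.095368.
Expected differing sites = pL ≈ 0.095368 × 2711 = 258.542648 ≈ 259.

259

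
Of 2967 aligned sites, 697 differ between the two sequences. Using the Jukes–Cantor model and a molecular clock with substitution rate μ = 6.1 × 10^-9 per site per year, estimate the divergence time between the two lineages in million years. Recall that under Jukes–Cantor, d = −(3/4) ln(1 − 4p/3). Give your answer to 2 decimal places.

23.10

p = 697/2967 ≈ 0.234917.
d = −(3/4) ln(1 − 4p/3) = −0.75 ln(1 − 0.313223) = −0.75 ln(0.686777)
  = −0.75 × (-0.375746) = 0.281810 substitutions/site.
Under a molecular clock d = 2μt, so t = d/(2μ) = 0.281810 / (2 × 6.1 × 10^-9) = 23.10 million years.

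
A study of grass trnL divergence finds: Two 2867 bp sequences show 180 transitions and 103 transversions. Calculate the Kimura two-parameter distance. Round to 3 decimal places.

P = 180/2867 ≈ 0.062783 and Q = 103/2867 ≈ 0.035926.
Under the Kimura two-parameter model, d = −½ ln(1 − 2P − Q) − ¼ ln(1 − 2Q).
1 − 2P − Q = 0.838508, giving −½ ln(0.838508) = 0.088066.
1 − 2Q = 0.928148, giving −¼ ln(0.928148) = 0.018641.
d = 0.088066 + 0.018641 = 0.106707.

0.107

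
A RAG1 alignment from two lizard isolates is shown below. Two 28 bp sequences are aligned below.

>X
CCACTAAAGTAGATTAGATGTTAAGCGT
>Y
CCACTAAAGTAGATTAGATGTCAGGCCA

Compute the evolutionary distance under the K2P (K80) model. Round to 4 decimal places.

0.1591

Of 28 sites, 2 differences are transitions and 2 are transversions, so P = 2/28 ≈ 0.071429 and Q = 2/28 ≈ 0.071429.
Under the Kimura two-parameter model, d = −½ ln(1 − 2P − Q) − ¼ ln(1 − 2Q).
1 − 2P − Q = 0.785713, giving −½ ln(0.785713) = 0.120582.
1 − 2Q = 0.857142, giving −¼ ln(0.857142) = 0.038538.
d = 0.120582 + 0.038538 = 0.159120.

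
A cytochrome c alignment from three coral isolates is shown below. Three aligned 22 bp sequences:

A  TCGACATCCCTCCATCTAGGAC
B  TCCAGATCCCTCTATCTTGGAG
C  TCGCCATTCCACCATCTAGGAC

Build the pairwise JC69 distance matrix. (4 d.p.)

d(A,B) = 0.2708, d(A,C) = 0.1505, d(B,C) = 0.4975

A–B: 5/22 sites differ → p ≈ 0.227273, d = −0.75 ln(1 − 0.303031) = 0.270761 ≈ 0.2708.
A–C: 3/22 sites differ → p ≈ 0.136364, d = −0.75 ln(1 − 0.181819) = 0.150504 ≈ 0.1505.
B–C: 8/22 sites differ → p ≈ 0.363636, d = −0.75 ln(1 − 0.484848) = 0.497470 ≈ 0.4975.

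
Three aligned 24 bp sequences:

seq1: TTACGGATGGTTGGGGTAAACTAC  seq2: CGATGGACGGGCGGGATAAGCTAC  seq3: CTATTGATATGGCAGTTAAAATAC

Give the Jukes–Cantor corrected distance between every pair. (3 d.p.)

seq1–seq2: 8/24 sites differ → p ≈ 0.333333, d = −0.75 ln(1 − 0.444444) = 0.440839 ≈ 0.441.
seq1–seq3: 11/24 sites differ → p ≈ 0.458333, d = −0.75 ln(1 − 0.611111) = 0.708346 ≈ 0.708.
seq2–seq3: 11/24 sites differ → p ≈ 0.458333, d = −0.75 ln(1 − 0.611111) = 0.708346 ≈ 0.708.

d(seq1,seq2) = 0.441, d(seq1,seq3) = 0.708, d(seq2,seq3) = 0.708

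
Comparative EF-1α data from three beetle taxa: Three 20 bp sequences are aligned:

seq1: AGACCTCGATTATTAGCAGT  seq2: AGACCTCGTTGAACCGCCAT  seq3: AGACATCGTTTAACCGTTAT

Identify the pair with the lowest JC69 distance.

seq1–seq2: 7/20 differ, p = 0.350, d = 0.471.
seq1–seq3: 8/20 differ, p = 0.400, d = 0.572.
seq2–seq3: 4/20 differ, p = 0.200, d = 0.233.
The smallest distance is between seq2 and seq3.

seq2 and seq3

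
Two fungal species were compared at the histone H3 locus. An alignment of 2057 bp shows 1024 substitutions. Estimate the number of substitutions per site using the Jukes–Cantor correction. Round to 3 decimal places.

p = 1024/2057 ≈ 0.497812.
d = −(3/4) ln(1 − 4p/3) = −0.75 ln(1 − 0.663749) = −0.75 ln(0.336251)
  = −0.75 × (-1.089897) = 0.817423 substitutions/site.

0.817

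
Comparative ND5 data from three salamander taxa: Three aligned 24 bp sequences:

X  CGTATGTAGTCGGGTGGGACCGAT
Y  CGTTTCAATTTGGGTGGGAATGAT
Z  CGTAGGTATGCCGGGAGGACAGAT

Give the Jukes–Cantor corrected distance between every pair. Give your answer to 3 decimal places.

X–Y: 7/24 sites differ → p ≈ 0.291667, d = −0.75 ln(1 − 0.388889) = 0.369358 ≈ 0.369.
X–Z: 7/24 sites differ → p ≈ 0.291667, d = −0.75 ln(1 − 0.388889) = 0.369358 ≈ 0.369.
Y–Z: 11/24 sites differ → p ≈ 0.458333, d = −0.75 ln(1 − 0.611111) = 0.708346 ≈ 0.708.

d(X,Y) = 0.369, d(X,Z) = 0.369, d(Y,Z) = 0.708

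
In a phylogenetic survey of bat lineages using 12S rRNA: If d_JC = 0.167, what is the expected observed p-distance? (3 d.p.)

p = (3/4)(1 − e^(−4d/3)) = 0.75 × (1 − e^(-0.222667)) = 0.75 × (1 − 0.800381) = 0.149714.

0.150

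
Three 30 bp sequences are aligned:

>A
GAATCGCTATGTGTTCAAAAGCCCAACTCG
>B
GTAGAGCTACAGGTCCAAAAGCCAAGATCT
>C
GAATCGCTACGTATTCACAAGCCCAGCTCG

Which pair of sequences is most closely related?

A and C

A–B: 11/30 differ, p = 0.367, d = 0.503.
A–C: 4/30 differ, p = 0.133, d = 0.147.
B–C: 11/30 differ, p = 0.367, d = 0.503.
The smallest distance is between A and C.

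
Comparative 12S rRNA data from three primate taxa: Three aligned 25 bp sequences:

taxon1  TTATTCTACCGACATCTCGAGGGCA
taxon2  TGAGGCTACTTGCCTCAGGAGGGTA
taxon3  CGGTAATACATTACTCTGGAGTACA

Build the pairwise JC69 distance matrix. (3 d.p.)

d(taxon1,taxon2) = 0.572, d(taxon1,taxon3) = 0.886, d(taxon2,taxon3) = 0.766

taxon1–taxon2: 10/25 sites differ → p = 0.4, d = −0.75 ln(1 − 0.533333) = 0.571605 ≈ 0.572.
taxon1–taxon3: 13/25 sites differ → p = 0.52, d = −0.75 ln(1 − 0.693333) = 0.886495 ≈ 0.886.
taxon2–taxon3: 12/25 sites differ → p = 0.48, d = −0.75 ln(1 − 0.64) = 0.766238 ≈ 0.766.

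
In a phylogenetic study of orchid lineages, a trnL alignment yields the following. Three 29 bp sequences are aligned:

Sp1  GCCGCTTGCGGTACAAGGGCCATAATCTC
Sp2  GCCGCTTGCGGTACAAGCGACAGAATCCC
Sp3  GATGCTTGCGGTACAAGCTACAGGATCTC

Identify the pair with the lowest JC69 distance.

Sp1–Sp2: 4/29 differ, p = 0.138, d = 0.152.
Sp1–Sp3: 7/29 differ, p = 0.241, d = 0.291.
Sp2–Sp3: 5/29 differ, p = 0.172, d = 0.196.
The smallest distance is between Sp1 and Sp2.

Sp1 and Sp2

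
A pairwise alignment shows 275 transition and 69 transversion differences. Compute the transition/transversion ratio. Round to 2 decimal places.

R = 275/69 = 3.985507… ≈ 3.99 (to 2 d.p.).

3.99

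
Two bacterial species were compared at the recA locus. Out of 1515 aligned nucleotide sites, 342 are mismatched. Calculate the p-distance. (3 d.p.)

0.226

p = 342/1515 = 0.225742… ≈ 0.226 (to 3 d.p.).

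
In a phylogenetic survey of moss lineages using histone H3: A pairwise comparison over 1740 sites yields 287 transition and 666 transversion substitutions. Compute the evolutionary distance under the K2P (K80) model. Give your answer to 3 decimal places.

P = 287/1740 ≈ 0.164943 and Q = 666/1740 ≈ 0.382759.
Under the Kimura two-parameter model, d = −½ ln(1 − 2P − Q) − ¼ ln(1 − 2Q).
1 − 2P − Q = 0.287355, giving −½ ln(0.287355) = 0.623518.
1 − 2Q = 0.234482, giving −¼ ln(0.234482) = 0.362594.
d = 0.623518 + 0.362594 = 0.986112.

0.986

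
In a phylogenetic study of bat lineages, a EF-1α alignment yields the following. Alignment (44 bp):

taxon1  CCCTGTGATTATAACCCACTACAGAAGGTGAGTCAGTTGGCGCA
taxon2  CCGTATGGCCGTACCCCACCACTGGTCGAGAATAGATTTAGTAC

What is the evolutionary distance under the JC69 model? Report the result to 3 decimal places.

0.895

The sequences differ at 23 of 44 sites, so p = 23/44 ≈ 0.522727.
d = −(3/4) ln(1 − 4p/3) = −0.75 ln(1 − 0.696969) = −0.75 ln(0.303031)
  = −0.75 × (-1.193920) = 0.895440 substitutions/site.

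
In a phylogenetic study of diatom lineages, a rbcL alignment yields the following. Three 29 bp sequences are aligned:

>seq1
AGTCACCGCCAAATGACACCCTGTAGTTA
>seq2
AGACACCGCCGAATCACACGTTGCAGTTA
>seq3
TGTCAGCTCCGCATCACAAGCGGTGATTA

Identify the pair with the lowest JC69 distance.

seq1–seq2: 6/29 differ, p = 0.207, d = 0.242.
seq1–seq3: 11/29 differ, p = 0.379, d = 0.529.
seq2–seq3: 11/29 differ, p = 0.379, d = 0.529.
The smallest distance is between seq1 and seq2.

seq1 and seq2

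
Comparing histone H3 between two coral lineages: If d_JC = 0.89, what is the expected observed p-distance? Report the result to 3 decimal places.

0.521

p = (3/4)(1 − e^(−4d/3)) = 0.75 × (1 − e^(-1.186667)) = 0.75 × (1 − 0.305237) = 0.521072.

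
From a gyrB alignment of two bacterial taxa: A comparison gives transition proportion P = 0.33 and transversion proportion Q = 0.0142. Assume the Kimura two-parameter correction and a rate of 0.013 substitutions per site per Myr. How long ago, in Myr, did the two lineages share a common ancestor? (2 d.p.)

Under the Kimura two-parameter model, d = −½ ln(1 − 2P − Q) − ¼ ln(1 − 2Q).
1 − 2P − Q = 0.3258, giving −½ ln(0.3258) = 0.560736.
1 − 2Q = 0.9716, giving −¼ ln(0.9716) = 0.007203.
d = 0.560736 + 0.007203 = 0.567939.
Under a molecular clock d = 2μt, so t = d/(2μ) = 0.567939 / (2 × 0.013) = 21.84 Myr.

21.84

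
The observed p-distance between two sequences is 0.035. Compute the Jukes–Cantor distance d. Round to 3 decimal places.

d = −(3/4) ln(1 − 4p/3) = −0.75 ln(1 − 0.046667) = −0.75 ln(0.953333)
  = −0.75 × (-0.047791) = 0.035843 substitutions/site.

0.036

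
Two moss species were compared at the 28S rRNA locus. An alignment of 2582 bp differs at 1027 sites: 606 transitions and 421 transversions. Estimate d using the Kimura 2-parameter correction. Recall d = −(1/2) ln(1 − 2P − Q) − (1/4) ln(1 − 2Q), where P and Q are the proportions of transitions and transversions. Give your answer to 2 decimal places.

0.60

P = 606/2582 ≈ 0.234702 and Q = 421/2582 ≈ 0.163052.
Under the Kimura two-parameter model, d = −½ ln(1 − 2P − Q) − ¼ ln(1 − 2Q).
1 − 2P − Q = 0.367544, giving −½ ln(0.367544) = 0.500456.
1 − 2Q = 0.673896, giving −¼ ln(0.673896) = 0.098670.
d = 0.500456 + 0.098670 = 0.599126.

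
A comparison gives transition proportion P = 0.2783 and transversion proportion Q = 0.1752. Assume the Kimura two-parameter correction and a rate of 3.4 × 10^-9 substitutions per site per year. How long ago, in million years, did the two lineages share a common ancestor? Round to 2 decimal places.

Under the Kimura two-parameter model, d = −½ ln(1 − 2P − Q) − ¼ ln(1 − 2Q).
1 − 2P − Q = 0.2682, giving −½ ln(0.2682) = 0.658011.
1 − 2Q = 0.6496, giving −¼ ln(0.6496) = 0.107850.
d = 0.658011 + 0.107850 = 0.765861.
Under a molecular clock d = 2μt, so t = d/(2μ) = 0.765861 / (2 × 3.4 × 10^-9) = 112.63 million years.

112.63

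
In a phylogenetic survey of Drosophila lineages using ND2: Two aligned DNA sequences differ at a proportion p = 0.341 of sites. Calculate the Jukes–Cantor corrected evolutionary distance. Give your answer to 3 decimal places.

0.455

d = −(3/4) ln(1 − 4p/3) = −0.75 ln(1 − 0.454667) = −0.75 ln(0.545333)
  = −0.75 × (-0.606359) = 0.454769 substitutions/site.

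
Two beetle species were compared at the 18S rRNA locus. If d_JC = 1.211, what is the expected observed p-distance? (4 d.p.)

0.6008

p = (3/4)(1 − e^(−4d/3)) = 0.75 × (1 − e^(-1.614667)) = 0.75 × (1 − 0.198957) = 0.600782.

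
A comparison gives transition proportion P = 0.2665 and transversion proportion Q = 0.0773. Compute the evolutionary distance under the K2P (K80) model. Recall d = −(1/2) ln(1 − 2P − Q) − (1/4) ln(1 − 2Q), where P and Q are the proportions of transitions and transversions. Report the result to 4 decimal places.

Under the Kimura two-parameter model, d = −½ ln(1 − 2P − Q) − ¼ ln(1 − 2Q).
1 − 2P − Q = 0.3897, giving −½ ln(0.3897) = 0.471189.
1 − 2Q = 0.8454, giving −¼ ln(0.8454) = 0.041986.
d = 0.471189 + 0.041986 = 0.513175.

0.5132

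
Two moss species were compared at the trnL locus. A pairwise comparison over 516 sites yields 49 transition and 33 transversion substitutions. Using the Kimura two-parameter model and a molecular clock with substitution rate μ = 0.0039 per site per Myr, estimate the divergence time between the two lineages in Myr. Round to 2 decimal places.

23.16

P = 49/516 ≈ 0.094961 and Q = 33/516 ≈ 0.063953.
Under the Kimura two-parameter model, d = −½ ln(1 − 2P − Q) − ¼ ln(1 − 2Q).
1 − 2P − Q = 0.746125, giving −½ ln(0.746125) = 0.146431.
1 − 2Q = 0.872094, giving −¼ ln(0.872094) = 0.034215.
d = 0.146431 + 0.034215 = 0.180646.
Under a molecular clock d = 2μt, so t = d/(2μ) = 0.180646 / (2 × 0.0039) = 23.16 Myr.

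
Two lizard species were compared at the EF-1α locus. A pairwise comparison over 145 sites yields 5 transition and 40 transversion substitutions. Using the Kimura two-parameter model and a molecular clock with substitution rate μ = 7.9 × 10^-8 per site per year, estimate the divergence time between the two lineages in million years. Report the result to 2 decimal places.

2.61

P = 5/145 ≈ 0.034483 and Q = 40/145 ≈ 0.275862.
Under the Kimura two-parameter model, d = −½ ln(1 − 2P − Q) − ¼ ln(1 − 2Q).
1 − 2P − Q = 0.655172, giving −½ ln(0.655172) = 0.211429.
1 − 2Q = 0.448276, giving −¼ ln(0.448276) = 0.200587.
d = 0.211429 + 0.200587 = 0.412016.
Under a molecular clock d = 2μt, so t = d/(2μ) = 0.412016 / (2 × 7.9 × 10^-8) = 2.61 million years.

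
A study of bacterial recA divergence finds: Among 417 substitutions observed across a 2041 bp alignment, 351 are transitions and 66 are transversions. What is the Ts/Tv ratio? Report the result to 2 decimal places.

R = 351/66 = 5.318181… ≈ 5.32 (to 2 d.p.).

5.32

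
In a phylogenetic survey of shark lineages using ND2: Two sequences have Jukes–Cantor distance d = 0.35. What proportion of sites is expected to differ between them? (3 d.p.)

0.280

p = (3/4)(1 − e^(−4d/3)) = 0.75 × (1 − e^(-0.466667)) = 0.75 × (1 − 0.627089) = 0.279683.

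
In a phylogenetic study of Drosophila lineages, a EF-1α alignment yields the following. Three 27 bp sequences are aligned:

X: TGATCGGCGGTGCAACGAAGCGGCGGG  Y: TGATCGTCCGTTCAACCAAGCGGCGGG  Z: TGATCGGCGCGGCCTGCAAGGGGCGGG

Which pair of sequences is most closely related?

X–Y: 4/27 differ, p = 0.148, d = 0.165.
X–Z: 7/27 differ, p = 0.259, d = 0.318.
Y–Z: 9/27 differ, p = 0.333, d = 0.441.
The smallest distance is between X and Y.

X and Y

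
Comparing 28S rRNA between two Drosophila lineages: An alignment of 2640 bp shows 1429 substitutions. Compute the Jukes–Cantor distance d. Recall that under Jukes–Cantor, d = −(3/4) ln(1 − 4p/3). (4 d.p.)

p = 1429/2640 ≈ 0.541288.
d = −(3/4) ln(1 − 4p/3) = −0.75 ln(1 − 0.721717) = −0.75 ln(0.278283)
  = −0.75 × (-1.279117) = 0.959338 substitutions/site.

0.9593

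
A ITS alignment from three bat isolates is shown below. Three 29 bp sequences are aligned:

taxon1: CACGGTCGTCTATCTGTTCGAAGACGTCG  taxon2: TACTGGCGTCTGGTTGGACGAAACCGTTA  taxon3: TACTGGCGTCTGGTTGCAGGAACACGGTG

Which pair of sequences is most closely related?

taxon1–taxon2: 12/29 differ, p = 0.414, d = 0.602.
taxon1–taxon3: 12/29 differ, p = 0.414, d = 0.602.
taxon2–taxon3: 6/29 differ, p = 0.207, d = 0.242.
The smallest distance is between taxon2 and taxon3.

taxon2 and taxon3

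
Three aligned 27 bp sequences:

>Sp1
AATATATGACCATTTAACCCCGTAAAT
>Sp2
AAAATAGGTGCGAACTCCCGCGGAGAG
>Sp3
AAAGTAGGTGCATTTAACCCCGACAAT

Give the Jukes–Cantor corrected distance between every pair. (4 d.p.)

d(Sp1,Sp2) = 0.8817, d(Sp1,Sp3) = 0.3181, d(Sp2,Sp3) = 0.6735

Sp1–Sp2: 14/27 sites differ → p ≈ 0.518519, d = −0.75 ln(1 − 0.691359) = 0.881682 ≈ 0.8817.
Sp1–Sp3: 7/27 sites differ → p ≈ 0.259259, d = −0.75 ln(1 − 0.345679) = 0.318118 ≈ 0.3181.
Sp2–Sp3: 12/27 sites differ → p ≈ 0.444444, d = −0.75 ln(1 − 0.592592) = 0.673455 ≈ 0.6735.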